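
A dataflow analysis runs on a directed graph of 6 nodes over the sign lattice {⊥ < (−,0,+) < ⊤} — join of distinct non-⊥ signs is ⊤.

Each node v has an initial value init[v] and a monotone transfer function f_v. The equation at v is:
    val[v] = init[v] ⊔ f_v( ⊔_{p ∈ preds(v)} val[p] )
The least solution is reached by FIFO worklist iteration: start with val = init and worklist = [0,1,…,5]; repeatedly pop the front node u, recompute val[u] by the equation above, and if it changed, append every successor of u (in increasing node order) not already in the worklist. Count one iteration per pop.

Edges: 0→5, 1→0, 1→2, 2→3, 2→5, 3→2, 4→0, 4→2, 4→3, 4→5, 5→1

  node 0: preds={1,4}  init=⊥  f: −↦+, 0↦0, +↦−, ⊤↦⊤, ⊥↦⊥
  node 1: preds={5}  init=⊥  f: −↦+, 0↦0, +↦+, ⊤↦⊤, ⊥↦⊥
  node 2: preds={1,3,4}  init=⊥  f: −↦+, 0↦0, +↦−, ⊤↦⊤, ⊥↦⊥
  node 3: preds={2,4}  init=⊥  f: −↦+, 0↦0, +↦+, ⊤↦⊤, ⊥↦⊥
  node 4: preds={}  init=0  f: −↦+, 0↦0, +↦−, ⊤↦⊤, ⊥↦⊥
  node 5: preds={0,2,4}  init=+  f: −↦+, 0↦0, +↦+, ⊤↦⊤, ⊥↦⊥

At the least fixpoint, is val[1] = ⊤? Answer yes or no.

Iteration log — 12 steps:
  step 1. node 0  ⊔preds=0  new=0  old=⊥  +wl: 
  step 2. node 1  ⊔preds=+  new=+  old=⊥  +wl: 0
  step 3. node 2  ⊔preds=⊤  new=⊤  old=⊥  +wl: 
  step 4. node 3  ⊔preds=⊤  new=⊤  old=⊥  +wl: 2
  step 5. node 4  ⊔preds=⊥  new=0  stable
  step 6. node 5  ⊔preds=⊤  new=⊤  old=+  +wl: 1
  step 7. node 0  ⊔preds=⊤  new=⊤  old=0  +wl: 5
  step 8. node 2  ⊔preds=⊤  new=⊤  stable
  step 9. node 1  ⊔preds=⊤  new=⊤  old=+  +wl: 0,2
  step 10. node 5  ⊔preds=⊤  new=⊤  stable
  step 11. node 0  ⊔preds=⊤  new=⊤  stable
  step 12. node 2  ⊔preds=⊤  new=⊤  stable

Least fixpoint reached:
  node 0: ⊤
  node 1: ⊤
  node 2: ⊤
  node 3: ⊤
  node 4: 0
  node 5: ⊤

yes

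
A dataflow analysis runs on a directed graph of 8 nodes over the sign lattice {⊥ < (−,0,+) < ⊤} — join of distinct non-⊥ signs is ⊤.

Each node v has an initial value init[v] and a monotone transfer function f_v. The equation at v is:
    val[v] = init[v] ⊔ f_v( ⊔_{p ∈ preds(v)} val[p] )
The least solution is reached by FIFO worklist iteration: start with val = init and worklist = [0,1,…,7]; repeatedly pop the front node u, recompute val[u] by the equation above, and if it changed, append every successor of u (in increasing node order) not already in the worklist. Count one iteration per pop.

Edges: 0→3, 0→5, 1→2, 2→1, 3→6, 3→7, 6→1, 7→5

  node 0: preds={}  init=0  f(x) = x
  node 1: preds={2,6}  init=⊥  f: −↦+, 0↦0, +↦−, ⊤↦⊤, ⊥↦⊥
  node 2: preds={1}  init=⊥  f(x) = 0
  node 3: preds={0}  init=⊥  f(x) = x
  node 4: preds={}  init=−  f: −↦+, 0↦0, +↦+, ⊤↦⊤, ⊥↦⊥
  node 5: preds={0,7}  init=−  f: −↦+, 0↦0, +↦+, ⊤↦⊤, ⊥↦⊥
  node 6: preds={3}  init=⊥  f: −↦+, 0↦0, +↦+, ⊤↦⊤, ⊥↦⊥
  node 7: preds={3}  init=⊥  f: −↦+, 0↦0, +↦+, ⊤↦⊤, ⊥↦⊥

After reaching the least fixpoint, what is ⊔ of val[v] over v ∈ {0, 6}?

0

Worklist (11 pops):
  #1 pop 0: in=⊥ → 0 (no change)
  #2 pop 1: in=⊥ → ⊥ (no change)
  #3 pop 2: in=⊥ → 0 (was ⊥); enqueue [1]
  #4 pop 3: in=0 → 0 (was ⊥); enqueue []
  #5 pop 4: in=⊥ → − (no change)
  #6 pop 5: in=0 → ⊤ (was −); enqueue []
  #7 pop 6: in=0 → 0 (was ⊥); enqueue []
  #8 pop 7: in=0 → 0 (was ⊥); enqueue [5]
  #9 pop 1: in=0 → 0 (was ⊥); enqueue [2]
  #10 pop 5: in=0 → ⊤ (no change)
  #11 pop 2: in=0 → 0 (no change)

Fixpoint:
  val[0] = 0
  val[1] = 0
  val[2] = 0
  val[3] = 0
  val[4] = −
  val[5] = ⊤
  val[6] = 0
  val[7] = 0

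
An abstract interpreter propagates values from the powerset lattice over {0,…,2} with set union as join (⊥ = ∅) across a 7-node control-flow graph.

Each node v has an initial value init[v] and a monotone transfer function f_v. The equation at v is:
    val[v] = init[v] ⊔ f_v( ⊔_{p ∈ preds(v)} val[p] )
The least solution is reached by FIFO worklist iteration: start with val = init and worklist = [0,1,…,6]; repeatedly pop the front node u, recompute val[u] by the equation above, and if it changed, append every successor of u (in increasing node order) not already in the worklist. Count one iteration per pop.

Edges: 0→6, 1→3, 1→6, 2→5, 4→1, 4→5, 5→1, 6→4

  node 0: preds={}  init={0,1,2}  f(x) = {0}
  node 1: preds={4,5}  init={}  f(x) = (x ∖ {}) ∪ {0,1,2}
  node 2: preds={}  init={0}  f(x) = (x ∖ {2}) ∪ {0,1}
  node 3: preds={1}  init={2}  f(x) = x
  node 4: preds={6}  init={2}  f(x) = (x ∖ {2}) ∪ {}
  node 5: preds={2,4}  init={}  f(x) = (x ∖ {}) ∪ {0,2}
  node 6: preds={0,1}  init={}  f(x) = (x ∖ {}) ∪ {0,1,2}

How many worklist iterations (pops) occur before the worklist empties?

11

Trace (11 dequeues):
  [1] u=0 | in {} | out {0,1,2} | ==
  [2] u=1 | in {2} | out {0,1,2} | prev {} | push {}
  [3] u=2 | in {} | out {0,1} | prev {0} | push {}
  [4] u=3 | in {0,1,2} | out {0,1,2} | prev {2} | push {}
  [5] u=4 | in {} | out {2} | ==
  [6] u=5 | in {0,1,2} | out {0,1,2} | prev {} | push {1}
  [7] u=6 | in {0,1,2} | out {0,1,2} | prev {} | push {4}
  [8] u=1 | in {0,1,2} | out {0,1,2} | ==
  [9] u=4 | in {0,1,2} | out {0,1,2} | prev {2} | push {1,5}
  [10] u=1 | in {0,1,2} | out {0,1,2} | ==
  [11] u=5 | in {0,1,2} | out {0,1,2} | ==

Converged values:
  [0] {0,1,2}
  [1] {0,1,2}
  [2] {0,1}
  [3] {0,1,2}
  [4] {0,1,2}
  [5] {0,1,2}
  [6] {0,1,2}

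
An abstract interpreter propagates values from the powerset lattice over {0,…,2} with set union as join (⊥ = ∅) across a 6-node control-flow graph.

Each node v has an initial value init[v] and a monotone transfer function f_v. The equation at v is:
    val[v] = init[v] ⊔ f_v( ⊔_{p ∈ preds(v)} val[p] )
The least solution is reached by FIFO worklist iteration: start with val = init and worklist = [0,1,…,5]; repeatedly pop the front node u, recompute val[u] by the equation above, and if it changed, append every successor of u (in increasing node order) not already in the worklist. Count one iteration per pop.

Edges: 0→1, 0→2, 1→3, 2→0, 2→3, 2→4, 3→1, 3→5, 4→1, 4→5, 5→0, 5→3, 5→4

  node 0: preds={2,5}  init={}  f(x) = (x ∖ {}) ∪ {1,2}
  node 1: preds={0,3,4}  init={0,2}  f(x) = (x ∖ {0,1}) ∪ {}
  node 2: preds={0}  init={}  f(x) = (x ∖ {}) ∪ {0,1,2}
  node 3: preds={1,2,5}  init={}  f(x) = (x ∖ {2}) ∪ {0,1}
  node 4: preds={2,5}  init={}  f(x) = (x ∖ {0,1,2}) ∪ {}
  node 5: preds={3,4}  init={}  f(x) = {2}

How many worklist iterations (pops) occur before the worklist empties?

Trace (11 dequeues):
  [1] u=0 | in {} | out {1,2} | prev {} | push {}
  [2] u=1 | in {1,2} | out {0,2} | ==
  [3] u=2 | in {1,2} | out {0,1,2} | prev {} | push {0}
  [4] u=3 | in {0,1,2} | out {0,1} | prev {} | push {1}
  [5] u=4 | in {0,1,2} | out {} | ==
  [6] u=5 | in {0,1} | out {2} | prev {} | push {3,4}
  [7] u=0 | in {0,1,2} | out {0,1,2} | prev {1,2} | push {2}
  [8] u=1 | in {0,1,2} | out {0,2} | ==
  [9] u=3 | in {0,1,2} | out {0,1} | ==
  [10] u=4 | in {0,1,2} | out {} | ==
  [11] u=2 | in {0,1,2} | out {0,1,2} | ==

Converged values:
  [0] {0,1,2}
  [1] {0,2}
  [2] {0,1,2}
  [3] {0,1}
  [4] {}
  [5] {2}

11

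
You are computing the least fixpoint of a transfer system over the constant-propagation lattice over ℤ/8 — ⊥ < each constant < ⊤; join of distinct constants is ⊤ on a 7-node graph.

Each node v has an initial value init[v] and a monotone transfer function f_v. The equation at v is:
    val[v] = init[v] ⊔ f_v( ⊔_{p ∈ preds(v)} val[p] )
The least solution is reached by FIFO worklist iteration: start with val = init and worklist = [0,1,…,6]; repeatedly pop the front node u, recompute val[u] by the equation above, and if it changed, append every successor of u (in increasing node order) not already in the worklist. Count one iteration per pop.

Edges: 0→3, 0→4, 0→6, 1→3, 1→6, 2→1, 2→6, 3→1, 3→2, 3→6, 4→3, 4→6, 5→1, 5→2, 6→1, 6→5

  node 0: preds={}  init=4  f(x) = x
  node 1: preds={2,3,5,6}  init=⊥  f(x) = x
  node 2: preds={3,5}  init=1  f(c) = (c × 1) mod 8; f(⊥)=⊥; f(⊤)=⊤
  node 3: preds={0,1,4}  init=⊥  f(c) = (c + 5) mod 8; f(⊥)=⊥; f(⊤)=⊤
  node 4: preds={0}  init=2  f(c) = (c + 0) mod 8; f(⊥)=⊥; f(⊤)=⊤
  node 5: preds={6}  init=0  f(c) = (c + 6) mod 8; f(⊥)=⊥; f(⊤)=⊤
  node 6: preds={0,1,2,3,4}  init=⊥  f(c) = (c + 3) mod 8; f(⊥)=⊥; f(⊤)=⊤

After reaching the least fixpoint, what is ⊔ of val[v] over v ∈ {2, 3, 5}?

⊤

Iteration log — 13 steps:
  step 1. node 0  ⊔preds=⊥  new=4  stable
  step 2. node 1  ⊔preds=⊤  new=⊤  old=⊥  +wl: 
  step 3. node 2  ⊔preds=0  new=⊤  old=1  +wl: 1
  step 4. node 3  ⊔preds=⊤  new=⊤  old=⊥  +wl: 2
  step 5. node 4  ⊔preds=4  new=⊤  old=2  +wl: 3
  step 6. node 5  ⊔preds=⊥  new=0  stable
  step 7. node 6  ⊔preds=⊤  new=⊤  old=⊥  +wl: 5
  step 8. node 1  ⊔preds=⊤  new=⊤  stable
  step 9. node 2  ⊔preds=⊤  new=⊤  stable
  step 10. node 3  ⊔preds=⊤  new=⊤  stable
  step 11. node 5  ⊔preds=⊤  new=⊤  old=0  +wl: 1,2
  step 12. node 1  ⊔preds=⊤  new=⊤  stable
  step 13. node 2  ⊔preds=⊤  new=⊤  stable

Least fixpoint reached:
  node 0: 4
  node 1: ⊤
  node 2: ⊤
  node 3: ⊤
  node 4: ⊤
  node 5: ⊤
  node 6: ⊤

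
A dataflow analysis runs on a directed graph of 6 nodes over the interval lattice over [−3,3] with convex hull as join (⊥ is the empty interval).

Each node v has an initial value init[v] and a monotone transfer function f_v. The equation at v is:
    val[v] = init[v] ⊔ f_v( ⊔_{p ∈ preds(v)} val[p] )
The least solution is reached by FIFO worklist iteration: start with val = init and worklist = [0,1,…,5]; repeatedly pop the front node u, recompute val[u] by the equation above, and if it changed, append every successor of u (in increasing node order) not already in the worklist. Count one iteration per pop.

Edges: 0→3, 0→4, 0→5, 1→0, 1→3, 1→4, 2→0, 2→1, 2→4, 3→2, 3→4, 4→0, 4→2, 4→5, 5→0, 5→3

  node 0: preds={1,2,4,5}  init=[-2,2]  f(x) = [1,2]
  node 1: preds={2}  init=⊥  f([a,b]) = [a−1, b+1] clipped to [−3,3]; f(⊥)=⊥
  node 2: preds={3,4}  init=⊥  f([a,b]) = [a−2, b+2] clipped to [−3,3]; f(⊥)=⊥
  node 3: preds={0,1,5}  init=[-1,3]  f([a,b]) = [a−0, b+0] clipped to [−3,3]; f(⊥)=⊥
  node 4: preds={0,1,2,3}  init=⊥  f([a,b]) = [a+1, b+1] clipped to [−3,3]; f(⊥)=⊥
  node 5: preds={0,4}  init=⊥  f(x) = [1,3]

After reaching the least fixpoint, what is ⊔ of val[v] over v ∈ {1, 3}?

Trace (13 dequeues):
  [1] u=0 | in ⊥ | out [-2,2] | ==
  [2] u=1 | in ⊥ | out ⊥ | ==
  [3] u=2 | in [-1,3] | out [-3,3] | prev ⊥ | push {0,1}
  [4] u=3 | in [-2,2] | out [-2,3] | prev [-1,3] | push {2}
  [5] u=4 | in [-3,3] | out [-2,3] | prev ⊥ | push {}
  [6] u=5 | in [-2,3] | out [1,3] | prev ⊥ | push {3}
  [7] u=0 | in [-3,3] | out [-2,2] | ==
  [8] u=1 | in [-3,3] | out [-3,3] | prev ⊥ | push {0,4}
  [9] u=2 | in [-2,3] | out [-3,3] | ==
  [10] u=3 | in [-3,3] | out [-3,3] | prev [-2,3] | push {2}
  [11] u=0 | in [-3,3] | out [-2,2] | ==
  [12] u=4 | in [-3,3] | out [-2,3] | ==
  [13] u=2 | in [-3,3] | out [-3,3] | ==

Converged values:
  [0] [-2,2]
  [1] [-3,3]
  [2] [-3,3]
  [3] [-3,3]
  [4] [-2,3]
  [5] [1,3]

[-3,3]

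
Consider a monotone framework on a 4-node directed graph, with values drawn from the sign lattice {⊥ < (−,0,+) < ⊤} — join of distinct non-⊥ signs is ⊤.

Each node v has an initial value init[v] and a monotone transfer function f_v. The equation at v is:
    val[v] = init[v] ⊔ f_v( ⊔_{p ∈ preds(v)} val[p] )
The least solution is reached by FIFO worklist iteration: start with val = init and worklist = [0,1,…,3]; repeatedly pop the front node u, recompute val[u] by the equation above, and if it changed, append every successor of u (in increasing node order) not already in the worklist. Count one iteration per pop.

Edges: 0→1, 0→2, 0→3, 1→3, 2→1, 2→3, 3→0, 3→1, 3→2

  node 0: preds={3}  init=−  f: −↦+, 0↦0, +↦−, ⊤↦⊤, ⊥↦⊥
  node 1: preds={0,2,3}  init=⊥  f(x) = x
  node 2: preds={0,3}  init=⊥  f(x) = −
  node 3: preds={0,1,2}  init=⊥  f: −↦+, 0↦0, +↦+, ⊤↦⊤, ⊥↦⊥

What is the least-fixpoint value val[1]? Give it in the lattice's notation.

Trace (12 dequeues):
  [1] u=0 | in ⊥ | out − | ==
  [2] u=1 | in − | out − | prev ⊥ | push {}
  [3] u=2 | in − | out − | prev ⊥ | push {1}
  [4] u=3 | in − | out + | prev ⊥ | push {0,2}
  [5] u=1 | in ⊤ | out ⊤ | prev − | push {3}
  [6] u=0 | in + | out − | ==
  [7] u=2 | in ⊤ | out − | ==
  [8] u=3 | in ⊤ | out ⊤ | prev + | push {0,1,2}
  [9] u=0 | in ⊤ | out ⊤ | prev − | push {3}
  [10] u=1 | in ⊤ | out ⊤ | ==
  [11] u=2 | in ⊤ | out − | ==
  [12] u=3 | in ⊤ | out ⊤ | ==

Converged values:
  [0] ⊤
  [1] ⊤
  [2] −
  [3] ⊤

⊤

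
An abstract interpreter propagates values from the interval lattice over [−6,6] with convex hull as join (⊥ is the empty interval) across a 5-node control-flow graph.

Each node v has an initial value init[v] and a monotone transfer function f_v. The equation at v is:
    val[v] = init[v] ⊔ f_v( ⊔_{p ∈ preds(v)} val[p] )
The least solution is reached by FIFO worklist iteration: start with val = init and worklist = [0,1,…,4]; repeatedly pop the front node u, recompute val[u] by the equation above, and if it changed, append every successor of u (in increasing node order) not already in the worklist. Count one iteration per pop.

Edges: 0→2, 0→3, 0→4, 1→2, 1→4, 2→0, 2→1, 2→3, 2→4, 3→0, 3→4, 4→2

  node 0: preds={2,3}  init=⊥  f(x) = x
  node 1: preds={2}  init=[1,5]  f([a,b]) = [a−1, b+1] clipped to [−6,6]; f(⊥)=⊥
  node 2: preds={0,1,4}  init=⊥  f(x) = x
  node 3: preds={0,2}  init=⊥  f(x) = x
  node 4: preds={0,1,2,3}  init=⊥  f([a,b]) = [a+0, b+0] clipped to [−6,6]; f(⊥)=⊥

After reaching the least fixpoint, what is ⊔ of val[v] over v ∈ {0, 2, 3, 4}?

Iteration log — 45 steps:
  step 1. node 0  ⊔preds=⊥  new=⊥  stable
  step 2. node 1  ⊔preds=⊥  new=[1,5]  stable
  step 3. node 2  ⊔preds=[1,5]  new=[1,5]  old=⊥  +wl: 0,1
  step 4. node 3  ⊔preds=[1,5]  new=[1,5]  old=⊥  +wl: 
  step 5. node 4  ⊔preds=[1,5]  new=[1,5]  old=⊥  +wl: 2
  step 6. node 0  ⊔preds=[1,5]  new=[1,5]  old=⊥  +wl: 3,4
  step 7. node 1  ⊔preds=[1,5]  new=[0,6]  old=[1,5]  +wl: 
  step 8. node 2  ⊔preds=[0,6]  new=[0,6]  old=[1,5]  +wl: 0,1
  step 9. node 3  ⊔preds=[0,6]  new=[0,6]  old=[1,5]  +wl: 
  step 10. node 4  ⊔preds=[0,6]  new=[0,6]  old=[1,5]  +wl: 2
  step 11. node 0  ⊔preds=[0,6]  new=[0,6]  old=[1,5]  +wl: 3,4
  step 12. node 1  ⊔preds=[0,6]  new=[-1,6]  old=[0,6]  +wl: 
  step 13. node 2  ⊔preds=[-1,6]  new=[-1,6]  old=[0,6]  +wl: 0,1
  step 14. node 3  ⊔preds=[-1,6]  new=[-1,6]  old=[0,6]  +wl: 
  step 15. node 4  ⊔preds=[-1,6]  new=[-1,6]  old=[0,6]  +wl: 2
  step 16. node 0  ⊔preds=[-1,6]  new=[-1,6]  old=[0,6]  +wl: 3,4
  step 17. node 1  ⊔preds=[-1,6]  new=[-2,6]  old=[-1,6]  +wl: 
  step 18. node 2  ⊔preds=[-2,6]  new=[-2,6]  old=[-1,6]  +wl: 0,1
  step 19. node 3  ⊔preds=[-2,6]  new=[-2,6]  old=[-1,6]  +wl: 
  step 20. node 4  ⊔preds=[-2,6]  new=[-2,6]  old=[-1,6]  +wl: 2
  step 21. node 0  ⊔preds=[-2,6]  new=[-2,6]  old=[-1,6]  +wl: 3,4
  step 22. node 1  ⊔preds=[-2,6]  new=[-3,6]  old=[-2,6]  +wl: 
  step 23. node 2  ⊔preds=[-3,6]  new=[-3,6]  old=[-2,6]  +wl: 0,1
  step 24. node 3  ⊔preds=[-3,6]  new=[-3,6]  old=[-2,6]  +wl: 
  step 25. node 4  ⊔preds=[-3,6]  new=[-3,6]  old=[-2,6]  +wl: 2
  step 26. node 0  ⊔preds=[-3,6]  new=[-3,6]  old=[-2,6]  +wl: 3,4
  step 27. node 1  ⊔preds=[-3,6]  new=[-4,6]  old=[-3,6]  +wl: 
  step 28. node 2  ⊔preds=[-4,6]  new=[-4,6]  old=[-3,6]  +wl: 0,1
  step 29. node 3  ⊔preds=[-4,6]  new=[-4,6]  old=[-3,6]  +wl: 
  step 30. node 4  ⊔preds=[-4,6]  new=[-4,6]  old=[-3,6]  +wl: 2
  step 31. node 0  ⊔preds=[-4,6]  new=[-4,6]  old=[-3,6]  +wl: 3,4
  step 32. node 1  ⊔preds=[-4,6]  new=[-5,6]  old=[-4,6]  +wl: 
  step 33. node 2  ⊔preds=[-5,6]  new=[-5,6]  old=[-4,6]  +wl: 0,1
  step 34. node 3  ⊔preds=[-5,6]  new=[-5,6]  old=[-4,6]  +wl: 
  step 35. node 4  ⊔preds=[-5,6]  new=[-5,6]  old=[-4,6]  +wl: 2
  step 36. node 0  ⊔preds=[-5,6]  new=[-5,6]  old=[-4,6]  +wl: 3,4
  step 37. node 1  ⊔preds=[-5,6]  new=[-6,6]  old=[-5,6]  +wl: 
  step 38. node 2  ⊔preds=[-6,6]  new=[-6,6]  old=[-5,6]  +wl: 0,1
  step 39. node 3  ⊔preds=[-6,6]  new=[-6,6]  old=[-5,6]  +wl: 
  step 40. node 4  ⊔preds=[-6,6]  new=[-6,6]  old=[-5,6]  +wl: 2
  step 41. node 0  ⊔preds=[-6,6]  new=[-6,6]  old=[-5,6]  +wl: 3,4
  step 42. node 1  ⊔preds=[-6,6]  new=[-6,6]  stable
  step 43. node 2  ⊔preds=[-6,6]  new=[-6,6]  stable
  step 44. node 3  ⊔preds=[-6,6]  new=[-6,6]  stable
  step 45. node 4  ⊔preds=[-6,6]  new=[-6,6]  stable

Least fixpoint reached:
  node 0: [-6,6]
  node 1: [-6,6]
  node 2: [-6,6]
  node 3: [-6,6]
  node 4: [-6,6]

[-6,6]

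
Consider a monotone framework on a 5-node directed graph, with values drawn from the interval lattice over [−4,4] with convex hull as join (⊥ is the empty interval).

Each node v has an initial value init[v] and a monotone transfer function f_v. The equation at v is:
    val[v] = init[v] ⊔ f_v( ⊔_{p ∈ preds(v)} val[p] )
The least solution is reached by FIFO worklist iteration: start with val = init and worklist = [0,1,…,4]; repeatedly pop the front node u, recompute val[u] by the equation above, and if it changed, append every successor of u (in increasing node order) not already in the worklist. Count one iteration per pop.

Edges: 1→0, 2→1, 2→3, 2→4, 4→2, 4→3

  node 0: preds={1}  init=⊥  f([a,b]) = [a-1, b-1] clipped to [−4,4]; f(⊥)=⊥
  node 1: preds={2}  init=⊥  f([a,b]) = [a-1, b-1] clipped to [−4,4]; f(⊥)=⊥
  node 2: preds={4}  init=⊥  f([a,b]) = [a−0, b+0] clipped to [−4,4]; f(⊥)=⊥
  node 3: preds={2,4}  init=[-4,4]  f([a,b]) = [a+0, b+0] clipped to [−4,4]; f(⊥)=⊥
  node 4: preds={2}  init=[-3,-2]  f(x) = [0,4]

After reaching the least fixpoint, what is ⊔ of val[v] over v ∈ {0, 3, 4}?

Trace (12 dequeues):
  [1] u=0 | in ⊥ | out ⊥ | ==
  [2] u=1 | in ⊥ | out ⊥ | ==
  [3] u=2 | in [-3,-2] | out [-3,-2] | prev ⊥ | push {1}
  [4] u=3 | in [-3,-2] | out [-4,4] | ==
  [5] u=4 | in [-3,-2] | out [-3,4] | prev [-3,-2] | push {2,3}
  [6] u=1 | in [-3,-2] | out [-4,-3] | prev ⊥ | push {0}
  [7] u=2 | in [-3,4] | out [-3,4] | prev [-3,-2] | push {1,4}
  [8] u=3 | in [-3,4] | out [-4,4] | ==
  [9] u=0 | in [-4,-3] | out [-4,-4] | prev ⊥ | push {}
  [10] u=1 | in [-3,4] | out [-4,3] | prev [-4,-3] | push {0}
  [11] u=4 | in [-3,4] | out [-3,4] | ==
  [12] u=0 | in [-4,3] | out [-4,2] | prev [-4,-4] | push {}

Converged values:
  [0] [-4,2]
  [1] [-4,3]
  [2] [-3,4]
  [3] [-4,4]
  [4] [-3,4]

[-4,4]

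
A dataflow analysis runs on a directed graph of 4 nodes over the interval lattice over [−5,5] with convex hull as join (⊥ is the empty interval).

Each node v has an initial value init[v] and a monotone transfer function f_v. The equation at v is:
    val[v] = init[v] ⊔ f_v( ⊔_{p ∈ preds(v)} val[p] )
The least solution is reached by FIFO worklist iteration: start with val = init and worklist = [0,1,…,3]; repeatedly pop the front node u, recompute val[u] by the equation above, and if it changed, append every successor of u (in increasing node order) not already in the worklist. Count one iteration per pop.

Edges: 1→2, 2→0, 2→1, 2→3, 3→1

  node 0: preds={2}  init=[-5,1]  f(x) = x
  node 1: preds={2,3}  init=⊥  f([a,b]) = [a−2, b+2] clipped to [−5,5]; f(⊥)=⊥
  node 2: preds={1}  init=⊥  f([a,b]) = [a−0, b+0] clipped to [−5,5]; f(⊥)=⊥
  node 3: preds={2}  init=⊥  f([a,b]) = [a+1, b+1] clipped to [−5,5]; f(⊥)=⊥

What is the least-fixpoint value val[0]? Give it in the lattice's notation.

[-5,1]

Trace (4 dequeues):
  [1] u=0 | in ⊥ | out [-5,1] | ==
  [2] u=1 | in ⊥ | out ⊥ | ==
  [3] u=2 | in ⊥ | out ⊥ | ==
  [4] u=3 | in ⊥ | out ⊥ | ==

Converged values:
  [0] [-5,1]
  [1] ⊥
  [2] ⊥
  [3] ⊥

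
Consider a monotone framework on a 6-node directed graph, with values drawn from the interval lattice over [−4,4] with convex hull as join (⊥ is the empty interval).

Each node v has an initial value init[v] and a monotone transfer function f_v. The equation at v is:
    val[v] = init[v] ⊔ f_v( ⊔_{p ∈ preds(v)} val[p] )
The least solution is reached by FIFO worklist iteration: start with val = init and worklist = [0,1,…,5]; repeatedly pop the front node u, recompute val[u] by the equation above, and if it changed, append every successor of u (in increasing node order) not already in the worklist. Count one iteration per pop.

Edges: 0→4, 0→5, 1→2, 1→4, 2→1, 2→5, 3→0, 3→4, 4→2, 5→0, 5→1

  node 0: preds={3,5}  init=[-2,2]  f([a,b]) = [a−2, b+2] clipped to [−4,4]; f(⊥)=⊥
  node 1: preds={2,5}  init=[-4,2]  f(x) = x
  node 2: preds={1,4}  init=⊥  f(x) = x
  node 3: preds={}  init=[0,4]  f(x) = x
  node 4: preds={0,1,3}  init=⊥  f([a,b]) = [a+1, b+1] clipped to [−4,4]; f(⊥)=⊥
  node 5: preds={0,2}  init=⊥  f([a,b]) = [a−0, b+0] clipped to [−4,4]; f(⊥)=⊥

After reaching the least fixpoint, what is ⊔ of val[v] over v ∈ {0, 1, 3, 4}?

[-4,4]

Iteration log — 12 steps:
  step 1. node 0  ⊔preds=[0,4]  new=[-2,4]  old=[-2,2]  +wl: 
  step 2. node 1  ⊔preds=⊥  new=[-4,2]  stable
  step 3. node 2  ⊔preds=[-4,2]  new=[-4,2]  old=⊥  +wl: 1
  step 4. node 3  ⊔preds=⊥  new=[0,4]  stable
  step 5. node 4  ⊔preds=[-4,4]  new=[-3,4]  old=⊥  +wl: 2
  step 6. node 5  ⊔preds=[-4,4]  new=[-4,4]  old=⊥  +wl: 0
  step 7. node 1  ⊔preds=[-4,4]  new=[-4,4]  old=[-4,2]  +wl: 4
  step 8. node 2  ⊔preds=[-4,4]  new=[-4,4]  old=[-4,2]  +wl: 1,5
  step 9. node 0  ⊔preds=[-4,4]  new=[-4,4]  old=[-2,4]  +wl: 
  step 10. node 4  ⊔preds=[-4,4]  new=[-3,4]  stable
  step 11. node 1  ⊔preds=[-4,4]  new=[-4,4]  stable
  step 12. node 5  ⊔preds=[-4,4]  new=[-4,4]  stable

Least fixpoint reached:
  node 0: [-4,4]
  node 1: [-4,4]
  node 2: [-4,4]
  node 3: [0,4]
  node 4: [-3,4]
  node 5: [-4,4]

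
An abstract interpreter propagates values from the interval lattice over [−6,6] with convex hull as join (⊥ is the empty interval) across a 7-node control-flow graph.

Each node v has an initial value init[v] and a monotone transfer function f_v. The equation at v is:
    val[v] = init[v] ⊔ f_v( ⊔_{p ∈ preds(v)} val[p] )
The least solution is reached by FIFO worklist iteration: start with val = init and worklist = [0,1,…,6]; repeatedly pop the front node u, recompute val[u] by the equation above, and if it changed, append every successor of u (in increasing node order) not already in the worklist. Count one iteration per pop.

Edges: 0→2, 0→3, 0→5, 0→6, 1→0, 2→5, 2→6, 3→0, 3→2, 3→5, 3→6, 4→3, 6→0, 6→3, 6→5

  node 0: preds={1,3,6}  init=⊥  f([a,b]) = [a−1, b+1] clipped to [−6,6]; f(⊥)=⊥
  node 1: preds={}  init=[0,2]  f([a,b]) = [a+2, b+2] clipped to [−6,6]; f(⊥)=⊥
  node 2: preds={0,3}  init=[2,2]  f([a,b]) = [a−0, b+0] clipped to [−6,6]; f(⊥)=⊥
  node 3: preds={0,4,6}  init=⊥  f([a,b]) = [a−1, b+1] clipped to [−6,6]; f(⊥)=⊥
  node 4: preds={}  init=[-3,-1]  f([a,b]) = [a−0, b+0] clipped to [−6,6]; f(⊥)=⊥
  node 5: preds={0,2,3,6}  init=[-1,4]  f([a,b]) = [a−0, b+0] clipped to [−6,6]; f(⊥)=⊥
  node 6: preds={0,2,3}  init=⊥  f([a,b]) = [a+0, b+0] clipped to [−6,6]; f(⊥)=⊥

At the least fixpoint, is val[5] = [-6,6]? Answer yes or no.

yes

Iteration log — 17 steps:
  step 1. node 0  ⊔preds=[0,2]  new=[-1,3]  old=⊥  +wl: 
  step 2. node 1  ⊔preds=⊥  new=[0,2]  stable
  step 3. node 2  ⊔preds=[-1,3]  new=[-1,3]  old=[2,2]  +wl: 
  step 4. node 3  ⊔preds=[-3,3]  new=[-4,4]  old=⊥  +wl: 0,2
  step 5. node 4  ⊔preds=⊥  new=[-3,-1]  stable
  step 6. node 5  ⊔preds=[-4,4]  new=[-4,4]  old=[-1,4]  +wl: 
  step 7. node 6  ⊔preds=[-4,4]  new=[-4,4]  old=⊥  +wl: 3,5
  step 8. node 0  ⊔preds=[-4,4]  new=[-5,5]  old=[-1,3]  +wl: 6
  step 9. node 2  ⊔preds=[-5,5]  new=[-5,5]  old=[-1,3]  +wl: 
  step 10. node 3  ⊔preds=[-5,5]  new=[-6,6]  old=[-4,4]  +wl: 0,2
  step 11. node 5  ⊔preds=[-6,6]  new=[-6,6]  old=[-4,4]  +wl: 
  step 12. node 6  ⊔preds=[-6,6]  new=[-6,6]  old=[-4,4]  +wl: 3,5
  step 13. node 0  ⊔preds=[-6,6]  new=[-6,6]  old=[-5,5]  +wl: 6
  step 14. node 2  ⊔preds=[-6,6]  new=[-6,6]  old=[-5,5]  +wl: 
  step 15. node 3  ⊔preds=[-6,6]  new=[-6,6]  stable
  step 16. node 5  ⊔preds=[-6,6]  new=[-6,6]  stable
  step 17. node 6  ⊔preds=[-6,6]  new=[-6,6]  stable

Least fixpoint reached:
  node 0: [-6,6]
  node 1: [0,2]
  node 2: [-6,6]
  node 3: [-6,6]
  node 4: [-3,-1]
  node 5: [-6,6]
  node 6: [-6,6]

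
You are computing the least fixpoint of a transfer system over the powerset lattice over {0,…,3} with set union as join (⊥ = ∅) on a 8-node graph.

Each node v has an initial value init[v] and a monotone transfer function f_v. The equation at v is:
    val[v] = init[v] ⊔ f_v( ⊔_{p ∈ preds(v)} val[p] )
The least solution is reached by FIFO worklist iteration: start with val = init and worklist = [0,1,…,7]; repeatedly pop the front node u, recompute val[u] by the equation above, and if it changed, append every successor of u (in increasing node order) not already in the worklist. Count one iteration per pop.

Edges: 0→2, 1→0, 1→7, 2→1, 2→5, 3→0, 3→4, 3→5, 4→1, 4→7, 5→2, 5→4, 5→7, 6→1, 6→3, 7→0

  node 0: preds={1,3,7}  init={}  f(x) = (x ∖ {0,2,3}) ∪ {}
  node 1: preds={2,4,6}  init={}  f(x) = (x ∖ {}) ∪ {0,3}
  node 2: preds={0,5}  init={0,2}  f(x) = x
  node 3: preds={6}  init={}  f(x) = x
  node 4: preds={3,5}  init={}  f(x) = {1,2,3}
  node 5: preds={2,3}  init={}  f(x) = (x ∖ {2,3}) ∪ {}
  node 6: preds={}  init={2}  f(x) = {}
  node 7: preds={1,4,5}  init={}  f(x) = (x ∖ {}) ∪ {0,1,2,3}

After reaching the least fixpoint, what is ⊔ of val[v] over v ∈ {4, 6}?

{1,2,3}

Iteration log — 19 steps:
  step 1. node 0  ⊔preds={}  new={}  stable
  step 2. node 1  ⊔preds={0,2}  new={0,2,3}  old={}  +wl: 0
  step 3. node 2  ⊔preds={}  new={0,2}  stable
  step 4. node 3  ⊔preds={2}  new={2}  old={}  +wl: 
  step 5. node 4  ⊔preds={2}  new={1,2,3}  old={}  +wl: 1
  step 6. node 5  ⊔preds={0,2}  new={0}  old={}  +wl: 2,4
  step 7. node 6  ⊔preds={}  new={2}  stable
  step 8. node 7  ⊔preds={0,1,2,3}  new={0,1,2,3}  old={}  +wl: 
  step 9. node 0  ⊔preds={0,1,2,3}  new={1}  old={}  +wl: 
  step 10. node 1  ⊔preds={0,1,2,3}  new={0,1,2,3}  old={0,2,3}  +wl: 0,7
  step 11. node 2  ⊔preds={0,1}  new={0,1,2}  old={0,2}  +wl: 1,5
  step 12. node 4  ⊔preds={0,2}  new={1,2,3}  stable
  step 13. node 0  ⊔preds={0,1,2,3}  new={1}  stable
  step 14. node 7  ⊔preds={0,1,2,3}  new={0,1,2,3}  stable
  step 15. node 1  ⊔preds={0,1,2,3}  new={0,1,2,3}  stable
  step 16. node 5  ⊔preds={0,1,2}  new={0,1}  old={0}  +wl: 2,4,7
  step 17. node 2  ⊔preds={0,1}  new={0,1,2}  stable
  step 18. node 4  ⊔preds={0,1,2}  new={1,2,3}  stable
  step 19. node 7  ⊔preds={0,1,2,3}  new={0,1,2,3}  stable

Least fixpoint reached:
  node 0: {1}
  node 1: {0,1,2,3}
  node 2: {0,1,2}
  node 3: {2}
  node 4: {1,2,3}
  node 5: {0,1}
  node 6: {2}
  node 7: {0,1,2,3}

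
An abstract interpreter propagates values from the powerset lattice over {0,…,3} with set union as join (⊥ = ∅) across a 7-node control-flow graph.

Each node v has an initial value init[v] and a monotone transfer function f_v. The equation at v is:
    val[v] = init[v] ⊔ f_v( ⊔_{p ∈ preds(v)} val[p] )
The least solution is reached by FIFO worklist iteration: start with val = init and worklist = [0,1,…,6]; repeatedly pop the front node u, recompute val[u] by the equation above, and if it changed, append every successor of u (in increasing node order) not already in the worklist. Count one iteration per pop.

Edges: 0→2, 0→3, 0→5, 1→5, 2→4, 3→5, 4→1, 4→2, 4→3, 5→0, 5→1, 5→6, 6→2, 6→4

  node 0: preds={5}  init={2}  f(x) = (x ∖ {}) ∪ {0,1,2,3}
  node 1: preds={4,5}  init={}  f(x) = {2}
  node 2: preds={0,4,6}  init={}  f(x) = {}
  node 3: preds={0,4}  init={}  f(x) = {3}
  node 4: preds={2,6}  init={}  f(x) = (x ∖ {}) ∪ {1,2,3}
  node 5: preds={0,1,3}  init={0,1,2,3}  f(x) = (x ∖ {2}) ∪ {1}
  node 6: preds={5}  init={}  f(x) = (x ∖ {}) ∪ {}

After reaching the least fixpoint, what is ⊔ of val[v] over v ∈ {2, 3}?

{3}

Worklist (14 pops):
  #1 pop 0: in={0,1,2,3} → {0,1,2,3} (was {2}); enqueue []
  #2 pop 1: in={0,1,2,3} → {2} (was {}); enqueue []
  #3 pop 2: in={0,1,2,3} → {} (no change)
  #4 pop 3: in={0,1,2,3} → {3} (was {}); enqueue []
  #5 pop 4: in={} → {1,2,3} (was {}); enqueue [1,2,3]
  #6 pop 5: in={0,1,2,3} → {0,1,2,3} (no change)
  #7 pop 6: in={0,1,2,3} → {0,1,2,3} (was {}); enqueue [4]
  #8 pop 1: in={0,1,2,3} → {2} (no change)
  #9 pop 2: in={0,1,2,3} → {} (no change)
  #10 pop 3: in={0,1,2,3} → {3} (no change)
  #11 pop 4: in={0,1,2,3} → {0,1,2,3} (was {1,2,3}); enqueue [1,2,3]
  #12 pop 1: in={0,1,2,3} → {2} (no change)
  #13 pop 2: in={0,1,2,3} → {} (no change)
  #14 pop 3: in={0,1,2,3} → {3} (no change)

Fixpoint:
  val[0] = {0,1,2,3}
  val[1] = {2}
  val[2] = {}
  val[3] = {3}
  val[4] = {0,1,2,3}
  val[5] = {0,1,2,3}
  val[6] = {0,1,2,3}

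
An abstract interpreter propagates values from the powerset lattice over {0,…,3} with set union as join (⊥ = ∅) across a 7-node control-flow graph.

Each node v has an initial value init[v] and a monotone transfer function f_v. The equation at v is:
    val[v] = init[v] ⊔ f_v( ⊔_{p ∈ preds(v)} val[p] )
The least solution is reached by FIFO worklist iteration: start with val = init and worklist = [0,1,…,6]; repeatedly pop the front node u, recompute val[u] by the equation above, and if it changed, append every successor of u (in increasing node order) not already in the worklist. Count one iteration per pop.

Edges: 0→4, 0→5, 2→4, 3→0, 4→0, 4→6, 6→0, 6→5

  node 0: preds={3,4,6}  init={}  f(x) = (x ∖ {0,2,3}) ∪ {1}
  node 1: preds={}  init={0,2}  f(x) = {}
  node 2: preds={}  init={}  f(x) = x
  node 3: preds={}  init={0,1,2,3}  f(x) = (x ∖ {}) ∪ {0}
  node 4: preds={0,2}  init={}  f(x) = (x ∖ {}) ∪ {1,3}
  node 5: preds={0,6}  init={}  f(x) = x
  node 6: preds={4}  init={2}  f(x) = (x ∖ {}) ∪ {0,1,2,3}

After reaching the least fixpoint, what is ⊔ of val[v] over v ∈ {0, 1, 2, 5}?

{0,1,2,3}

Iteration log — 9 steps:
  step 1. node 0  ⊔preds={0,1,2,3}  new={1}  old={}  +wl: 
  step 2. node 1  ⊔preds={}  new={0,2}  stable
  step 3. node 2  ⊔preds={}  new={}  stable
  step 4. node 3  ⊔preds={}  new={0,1,2,3}  stable
  step 5. node 4  ⊔preds={1}  new={1,3}  old={}  +wl: 0
  step 6. node 5  ⊔preds={1,2}  new={1,2}  old={}  +wl: 
  step 7. node 6  ⊔preds={1,3}  new={0,1,2,3}  old={2}  +wl: 5
  step 8. node 0  ⊔preds={0,1,2,3}  new={1}  stable
  step 9. node 5  ⊔preds={0,1,2,3}  new={0,1,2,3}  old={1,2}  +wl: 

Least fixpoint reached:
  node 0: {1}
  node 1: {0,2}
  node 2: {}
  node 3: {0,1,2,3}
  node 4: {1,3}
  node 5: {0,1,2,3}
  node 6: {0,1,2,3}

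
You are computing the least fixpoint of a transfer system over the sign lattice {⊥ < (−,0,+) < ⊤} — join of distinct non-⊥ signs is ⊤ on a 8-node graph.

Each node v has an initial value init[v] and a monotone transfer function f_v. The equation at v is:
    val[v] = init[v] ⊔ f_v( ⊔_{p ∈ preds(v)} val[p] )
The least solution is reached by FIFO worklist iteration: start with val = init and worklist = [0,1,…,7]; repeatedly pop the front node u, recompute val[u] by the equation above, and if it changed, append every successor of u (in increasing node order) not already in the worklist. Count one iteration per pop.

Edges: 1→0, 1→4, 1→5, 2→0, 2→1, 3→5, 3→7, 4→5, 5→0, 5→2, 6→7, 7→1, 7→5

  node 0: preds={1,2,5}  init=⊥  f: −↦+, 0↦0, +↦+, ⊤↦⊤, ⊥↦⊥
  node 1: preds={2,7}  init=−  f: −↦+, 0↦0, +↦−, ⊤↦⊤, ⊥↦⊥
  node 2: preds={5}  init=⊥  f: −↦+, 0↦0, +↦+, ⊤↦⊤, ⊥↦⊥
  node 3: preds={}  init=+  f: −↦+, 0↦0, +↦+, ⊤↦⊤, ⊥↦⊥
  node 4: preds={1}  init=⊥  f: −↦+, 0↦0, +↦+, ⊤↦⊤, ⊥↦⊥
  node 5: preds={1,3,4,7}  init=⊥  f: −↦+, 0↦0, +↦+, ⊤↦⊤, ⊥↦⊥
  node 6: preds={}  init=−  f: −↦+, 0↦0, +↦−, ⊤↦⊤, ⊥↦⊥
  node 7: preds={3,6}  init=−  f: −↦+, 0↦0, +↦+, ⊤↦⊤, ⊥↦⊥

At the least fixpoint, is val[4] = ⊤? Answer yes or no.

Worklist (13 pops):
  #1 pop 0: in=− → + (was ⊥); enqueue []
  #2 pop 1: in=− → ⊤ (was −); enqueue [0]
  #3 pop 2: in=⊥ → ⊥ (no change)
  #4 pop 3: in=⊥ → + (no change)
  #5 pop 4: in=⊤ → ⊤ (was ⊥); enqueue []
  #6 pop 5: in=⊤ → ⊤ (was ⊥); enqueue [2]
  #7 pop 6: in=⊥ → − (no change)
  #8 pop 7: in=⊤ → ⊤ (was −); enqueue [1,5]
  #9 pop 0: in=⊤ → ⊤ (was +); enqueue []
  #10 pop 2: in=⊤ → ⊤ (was ⊥); enqueue [0]
  #11 pop 1: in=⊤ → ⊤ (no change)
  #12 pop 5: in=⊤ → ⊤ (no change)
  #13 pop 0: in=⊤ → ⊤ (no change)

Fixpoint:
  val[0] = ⊤
  val[1] = ⊤
  val[2] = ⊤
  val[3] = +
  val[4] = ⊤
  val[5] = ⊤
  val[6] = −
  val[7] = ⊤

yes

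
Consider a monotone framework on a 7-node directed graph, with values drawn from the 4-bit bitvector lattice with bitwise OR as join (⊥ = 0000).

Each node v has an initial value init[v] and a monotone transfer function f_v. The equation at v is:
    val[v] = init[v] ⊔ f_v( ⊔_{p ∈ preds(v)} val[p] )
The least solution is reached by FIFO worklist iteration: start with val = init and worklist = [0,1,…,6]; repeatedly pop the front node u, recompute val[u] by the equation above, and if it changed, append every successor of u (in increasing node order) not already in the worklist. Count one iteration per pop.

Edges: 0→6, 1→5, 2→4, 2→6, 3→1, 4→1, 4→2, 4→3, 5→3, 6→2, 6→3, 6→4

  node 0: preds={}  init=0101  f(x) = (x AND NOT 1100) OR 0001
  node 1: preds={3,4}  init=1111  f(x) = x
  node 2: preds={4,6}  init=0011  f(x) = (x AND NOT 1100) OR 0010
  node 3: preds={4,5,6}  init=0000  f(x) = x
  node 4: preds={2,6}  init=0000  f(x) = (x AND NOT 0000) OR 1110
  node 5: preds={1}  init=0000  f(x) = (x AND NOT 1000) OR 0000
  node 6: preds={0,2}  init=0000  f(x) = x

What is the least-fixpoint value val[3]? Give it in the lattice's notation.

1111

Worklist (12 pops):
  #1 pop 0: in=0000 → 0101 (no change)
  #2 pop 1: in=0000 → 1111 (no change)
  #3 pop 2: in=0000 → 0011 (no change)
  #4 pop 3: in=0000 → 0000 (no change)
  #5 pop 4: in=0011 → 1111 (was 0000); enqueue [1,2,3]
  #6 pop 5: in=1111 → 0111 (was 0000); enqueue []
  #7 pop 6: in=0111 → 0111 (was 0000); enqueue [4]
  #8 pop 1: in=1111 → 1111 (no change)
  #9 pop 2: in=1111 → 0011 (no change)
  #10 pop 3: in=1111 → 1111 (was 0000); enqueue [1]
  #11 pop 4: in=0111 → 1111 (no change)
  #12 pop 1: in=1111 → 1111 (no change)

Fixpoint:
  val[0] = 0101
  val[1] = 1111
  val[2] = 0011
  val[3] = 1111
  val[4] = 1111
  val[5] = 0111
  val[6] = 0111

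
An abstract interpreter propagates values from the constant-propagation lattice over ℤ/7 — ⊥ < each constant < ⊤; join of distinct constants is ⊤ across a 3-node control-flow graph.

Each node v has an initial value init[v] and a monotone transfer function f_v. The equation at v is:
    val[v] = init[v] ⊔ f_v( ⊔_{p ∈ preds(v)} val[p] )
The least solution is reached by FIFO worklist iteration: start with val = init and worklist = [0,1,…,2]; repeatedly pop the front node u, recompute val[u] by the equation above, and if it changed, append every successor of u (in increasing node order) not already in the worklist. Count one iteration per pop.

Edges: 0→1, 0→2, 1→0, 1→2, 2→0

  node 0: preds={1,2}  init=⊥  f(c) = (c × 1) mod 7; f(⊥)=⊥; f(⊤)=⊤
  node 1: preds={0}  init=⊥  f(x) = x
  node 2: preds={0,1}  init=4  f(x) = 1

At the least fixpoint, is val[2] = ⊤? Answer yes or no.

yes

Iteration log — 7 steps:
  step 1. node 0  ⊔preds=4  new=4  old=⊥  +wl: 
  step 2. node 1  ⊔preds=4  new=4  old=⊥  +wl: 0
  step 3. node 2  ⊔preds=4  new=⊤  old=4  +wl: 
  step 4. node 0  ⊔preds=⊤  new=⊤  old=4  +wl: 1,2
  step 5. node 1  ⊔preds=⊤  new=⊤  old=4  +wl: 0
  step 6. node 2  ⊔preds=⊤  new=⊤  stable
  step 7. node 0  ⊔preds=⊤  new=⊤  stable

Least fixpoint reached:
  node 0: ⊤
  node 1: ⊤
  node 2: ⊤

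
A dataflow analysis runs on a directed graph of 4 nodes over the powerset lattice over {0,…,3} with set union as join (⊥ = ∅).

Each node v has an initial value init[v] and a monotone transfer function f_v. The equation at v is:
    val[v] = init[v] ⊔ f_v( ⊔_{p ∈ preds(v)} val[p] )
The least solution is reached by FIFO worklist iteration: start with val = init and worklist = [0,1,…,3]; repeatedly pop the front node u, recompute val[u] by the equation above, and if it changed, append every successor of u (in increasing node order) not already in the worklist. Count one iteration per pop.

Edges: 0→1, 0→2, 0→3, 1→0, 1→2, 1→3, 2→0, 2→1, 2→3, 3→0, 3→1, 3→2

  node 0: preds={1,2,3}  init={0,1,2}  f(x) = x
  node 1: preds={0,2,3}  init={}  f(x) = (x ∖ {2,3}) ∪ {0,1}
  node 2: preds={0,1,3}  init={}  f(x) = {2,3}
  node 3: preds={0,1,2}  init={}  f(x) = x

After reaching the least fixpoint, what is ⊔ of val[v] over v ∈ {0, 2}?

{0,1,2,3}

Iteration log — 8 steps:
  step 1. node 0  ⊔preds={}  new={0,1,2}  stable
  step 2. node 1  ⊔preds={0,1,2}  new={0,1}  old={}  +wl: 0
  step 3. node 2  ⊔preds={0,1,2}  new={2,3}  old={}  +wl: 1
  step 4. node 3  ⊔preds={0,1,2,3}  new={0,1,2,3}  old={}  +wl: 2
  step 5. node 0  ⊔preds={0,1,2,3}  new={0,1,2,3}  old={0,1,2}  +wl: 3
  step 6. node 1  ⊔preds={0,1,2,3}  new={0,1}  stable
  step 7. node 2  ⊔preds={0,1,2,3}  new={2,3}  stable
  step 8. node 3  ⊔preds={0,1,2,3}  new={0,1,2,3}  stable

Least fixpoint reached:
  node 0: {0,1,2,3}
  node 1: {0,1}
  node 2: {2,3}
  node 3: {0,1,2,3}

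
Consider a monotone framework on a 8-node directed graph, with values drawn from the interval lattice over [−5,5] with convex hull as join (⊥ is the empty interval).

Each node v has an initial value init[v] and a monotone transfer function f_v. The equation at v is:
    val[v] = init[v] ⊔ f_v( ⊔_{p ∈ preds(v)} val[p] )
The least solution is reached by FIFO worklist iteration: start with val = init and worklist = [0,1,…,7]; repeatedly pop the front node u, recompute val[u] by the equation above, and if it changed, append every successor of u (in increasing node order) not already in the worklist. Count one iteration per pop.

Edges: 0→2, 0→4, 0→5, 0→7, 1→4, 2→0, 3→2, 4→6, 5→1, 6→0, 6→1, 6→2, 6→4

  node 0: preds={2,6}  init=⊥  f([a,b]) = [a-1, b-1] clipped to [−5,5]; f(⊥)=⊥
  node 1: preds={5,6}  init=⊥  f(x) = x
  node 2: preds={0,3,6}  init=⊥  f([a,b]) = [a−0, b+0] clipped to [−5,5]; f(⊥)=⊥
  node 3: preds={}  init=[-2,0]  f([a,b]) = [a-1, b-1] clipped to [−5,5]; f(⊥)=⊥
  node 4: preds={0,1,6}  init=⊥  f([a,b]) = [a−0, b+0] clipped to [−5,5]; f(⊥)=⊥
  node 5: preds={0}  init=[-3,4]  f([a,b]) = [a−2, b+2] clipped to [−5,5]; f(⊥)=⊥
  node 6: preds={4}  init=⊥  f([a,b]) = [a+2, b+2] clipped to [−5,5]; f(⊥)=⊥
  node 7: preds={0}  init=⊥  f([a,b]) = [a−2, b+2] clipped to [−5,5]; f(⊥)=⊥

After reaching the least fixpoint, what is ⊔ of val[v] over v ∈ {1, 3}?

Worklist (29 pops):
  #1 pop 0: in=⊥ → ⊥ (no change)
  #2 pop 1: in=[-3,4] → [-3,4] (was ⊥); enqueue []
  #3 pop 2: in=[-2,0] → [-2,0] (was ⊥); enqueue [0]
  #4 pop 3: in=⊥ → [-2,0] (no change)
  #5 pop 4: in=[-3,4] → [-3,4] (was ⊥); enqueue []
  #6 pop 5: in=⊥ → [-3,4] (no change)
  #7 pop 6: in=[-3,4] → [-1,5] (was ⊥); enqueue [1,2,4]
  #8 pop 7: in=⊥ → ⊥ (no change)
  #9 pop 0: in=[-2,5] → [-3,4] (was ⊥); enqueue [5,7]
  #10 pop 1: in=[-3,5] → [-3,5] (was [-3,4]); enqueue []
  #11 pop 2: in=[-3,5] → [-3,5] (was [-2,0]); enqueue [0]
  #12 pop 4: in=[-3,5] → [-3,5] (was [-3,4]); enqueue [6]
  #13 pop 5: in=[-3,4] → [-5,5] (was [-3,4]); enqueue [1]
  #14 pop 7: in=[-3,4] → [-5,5] (was ⊥); enqueue []
  #15 pop 0: in=[-3,5] → [-4,4] (was [-3,4]); enqueue [2,4,5,7]
  #16 pop 6: in=[-3,5] → [-1,5] (no change)
  #17 pop 1: in=[-5,5] → [-5,5] (was [-3,5]); enqueue []
  #18 pop 2: in=[-4,5] → [-4,5] (was [-3,5]); enqueue [0]
  #19 pop 4: in=[-5,5] → [-5,5] (was [-3,5]); enqueue [6]
  #20 pop 5: in=[-4,4] → [-5,5] (no change)
  #21 pop 7: in=[-4,4] → [-5,5] (no change)
  #22 pop 0: in=[-4,5] → [-5,4] (was [-4,4]); enqueue [2,4,5,7]
  #23 pop 6: in=[-5,5] → [-3,5] (was [-1,5]); enqueue [0,1]
  #24 pop 2: in=[-5,5] → [-5,5] (was [-4,5]); enqueue []
  #25 pop 4: in=[-5,5] → [-5,5] (no change)
  #26 pop 5: in=[-5,4] → [-5,5] (no change)
  #27 pop 7: in=[-5,4] → [-5,5] (no change)
  #28 pop 0: in=[-5,5] → [-5,4] (no change)
  #29 pop 1: in=[-5,5] → [-5,5] (no change)

Fixpoint:
  val[0] = [-5,4]
  val[1] = [-5,5]
  val[2] = [-5,5]
  val[3] = [-2,0]
  val[4] = [-5,5]
  val[5] = [-5,5]
  val[6] = [-3,5]
  val[7] = [-5,5]

[-5,5]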